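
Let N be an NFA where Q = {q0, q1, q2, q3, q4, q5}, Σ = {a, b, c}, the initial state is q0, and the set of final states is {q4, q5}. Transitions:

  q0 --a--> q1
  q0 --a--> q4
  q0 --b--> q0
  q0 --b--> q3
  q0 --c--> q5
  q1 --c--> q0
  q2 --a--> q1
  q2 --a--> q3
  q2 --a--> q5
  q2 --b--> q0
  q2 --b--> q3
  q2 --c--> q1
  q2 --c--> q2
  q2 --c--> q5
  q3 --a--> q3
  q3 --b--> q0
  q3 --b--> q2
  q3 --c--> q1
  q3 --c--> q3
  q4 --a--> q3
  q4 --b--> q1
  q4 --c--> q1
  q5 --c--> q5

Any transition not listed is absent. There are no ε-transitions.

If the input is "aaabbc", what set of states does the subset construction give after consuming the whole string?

Start in {q0}.
Read 'a': q0→{q1, q4}; now {q1, q4}.
Read 'a': q1→∅, q4→{q3}; now {q3}.
Read 'a': q3→{q3}; now {q3}.
Read 'b': q3→{q0, q2}; now {q0, q2}.
Read 'b': q0→{q0, q3}, q2→{q0, q3}; now {q0, q3}.
Read 'c': q0→{q5}, q3→{q1, q3}; now {q1, q3, q5}.

{q1, q3, q5}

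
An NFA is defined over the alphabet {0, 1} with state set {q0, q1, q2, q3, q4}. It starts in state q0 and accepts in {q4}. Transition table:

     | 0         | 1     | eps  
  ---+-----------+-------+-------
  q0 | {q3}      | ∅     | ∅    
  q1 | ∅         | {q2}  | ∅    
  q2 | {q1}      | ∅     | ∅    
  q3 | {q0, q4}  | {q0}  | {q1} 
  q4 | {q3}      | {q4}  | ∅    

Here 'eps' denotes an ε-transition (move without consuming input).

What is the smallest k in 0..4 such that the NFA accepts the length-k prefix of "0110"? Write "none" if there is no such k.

Start in {q0}.
Read '0': {q0} → {q1, q3}.
Read '1': {q1, q3} → {q0, q2}.
Read '1': {q0, q2} → ∅.
The set is empty and remains empty for the remaining 1 symbol.
No reachable set along the way intersects F.

none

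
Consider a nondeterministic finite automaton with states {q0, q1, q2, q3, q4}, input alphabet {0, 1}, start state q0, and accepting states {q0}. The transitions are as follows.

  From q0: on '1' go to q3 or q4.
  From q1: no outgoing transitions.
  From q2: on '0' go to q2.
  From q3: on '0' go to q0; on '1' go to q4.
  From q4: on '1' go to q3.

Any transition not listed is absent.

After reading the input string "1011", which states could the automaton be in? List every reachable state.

Start in {q0}.
Read '1': q0→{q3, q4}; now {q3, q4}.
Read '0': q3→{q0}, q4→∅; now {q0}.
Read '1': q0→{q3, q4}; now {q3, q4}.
Read '1': q3→{q4}, q4→{q3}; now {q3, q4}.

{q3, q4}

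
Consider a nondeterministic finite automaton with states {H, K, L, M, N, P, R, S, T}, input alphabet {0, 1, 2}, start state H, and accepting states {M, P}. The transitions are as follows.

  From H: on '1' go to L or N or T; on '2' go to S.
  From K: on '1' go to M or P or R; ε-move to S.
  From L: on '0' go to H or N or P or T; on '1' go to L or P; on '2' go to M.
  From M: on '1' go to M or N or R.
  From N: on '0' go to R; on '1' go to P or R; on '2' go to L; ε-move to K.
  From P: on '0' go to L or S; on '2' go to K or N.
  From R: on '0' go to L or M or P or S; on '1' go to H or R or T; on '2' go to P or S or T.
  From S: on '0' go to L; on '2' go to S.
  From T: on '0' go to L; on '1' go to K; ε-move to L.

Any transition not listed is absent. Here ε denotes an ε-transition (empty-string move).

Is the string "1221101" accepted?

Start in {H}.
Read '1': H→{L, N, T}; union {L, N, T}; ε-closure = {K, L, N, S, T}.
Read '2': K→∅, L→{M}, N→{L}, S→{S}, T→∅; now {L, M, S}.
Read '2': L→{M}, M→∅, S→{S}; now {M, S}.
Read '1': M→{M, N, R}, S→∅; union {M, N, R}; ε-closure = {K, M, N, R, S}.
Read '1': K→{M, P, R}, M→{M, N, R}, N→{P, R}, R→{H, R, T}, S→∅; union {H, M, N, P, R, T}; ε-closure = {H, K, L, M, N, P, R, S, T}.
Read '0': H→∅, K→∅, L→{H, N, P, T}, M→∅, N→{R}, P→{L, S}, R→{L, M, P, S}, S→{L}, T→{L}; union {H, L, M, N, P, R, S, T}; ε-closure = {H, K, L, M, N, P, R, S, T}.
Read '1': H→{L, N, T}, K→{M, P, R}, L→{L, P}, M→{M, N, R}, N→{P, R}, P→∅, R→{H, R, T}, S→∅, T→{K}; union {H, K, L, M, N, P, R, T}; ε-closure = {H, K, L, M, N, P, R, S, T}.
The final set {H, K, L, M, N, P, R, S, T} contains the accepting states M, P.

Yes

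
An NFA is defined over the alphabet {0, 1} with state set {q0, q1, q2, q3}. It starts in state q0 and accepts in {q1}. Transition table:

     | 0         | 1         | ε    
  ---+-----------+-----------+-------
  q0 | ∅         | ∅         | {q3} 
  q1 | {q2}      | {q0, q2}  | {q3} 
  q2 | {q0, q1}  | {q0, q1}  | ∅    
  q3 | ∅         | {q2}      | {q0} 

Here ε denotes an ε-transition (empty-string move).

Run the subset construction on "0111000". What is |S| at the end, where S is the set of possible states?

0

Start: ε-closure({q0}) = {q0, q3}.
Read '0': q0→∅, q3→∅; now ∅.
The set is empty and remains empty for the remaining 6 symbols.
That set has 0 states.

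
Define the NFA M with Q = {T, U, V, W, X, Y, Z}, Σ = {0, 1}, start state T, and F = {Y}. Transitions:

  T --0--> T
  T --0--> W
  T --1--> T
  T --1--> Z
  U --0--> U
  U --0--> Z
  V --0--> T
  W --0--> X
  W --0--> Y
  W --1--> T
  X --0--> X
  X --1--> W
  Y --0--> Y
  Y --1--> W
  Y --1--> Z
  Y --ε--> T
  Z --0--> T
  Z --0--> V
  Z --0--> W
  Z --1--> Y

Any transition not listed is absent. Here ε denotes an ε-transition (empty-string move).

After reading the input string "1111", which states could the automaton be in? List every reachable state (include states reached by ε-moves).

{T, W, Y, Z}

Start in {T}.
Read '1': T→{T, Z}; now {T, Z}.
Read '1': T→{T, Z}, Z→{Y}; now {T, Y, Z}.
Read '1': T→{T, Z}, Y→{W, Z}, Z→{Y}; now {T, W, Y, Z}.
Read '1': T→{T, Z}, W→{T}, Y→{W, Z}, Z→{Y}; now {T, W, Y, Z}.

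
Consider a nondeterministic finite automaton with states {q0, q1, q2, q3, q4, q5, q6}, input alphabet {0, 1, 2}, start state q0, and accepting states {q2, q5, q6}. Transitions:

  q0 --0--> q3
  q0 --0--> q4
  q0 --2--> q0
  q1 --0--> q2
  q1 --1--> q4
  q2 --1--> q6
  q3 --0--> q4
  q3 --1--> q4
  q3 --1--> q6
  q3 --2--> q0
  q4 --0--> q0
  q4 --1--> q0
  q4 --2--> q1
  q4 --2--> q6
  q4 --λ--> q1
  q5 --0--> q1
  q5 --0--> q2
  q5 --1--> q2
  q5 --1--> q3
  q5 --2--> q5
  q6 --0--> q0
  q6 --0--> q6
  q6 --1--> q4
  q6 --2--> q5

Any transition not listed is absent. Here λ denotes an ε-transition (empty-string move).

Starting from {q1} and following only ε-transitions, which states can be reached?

Begin with {q1}.
No ε-moves leave this set, so the closure equals the set itself.

{q1}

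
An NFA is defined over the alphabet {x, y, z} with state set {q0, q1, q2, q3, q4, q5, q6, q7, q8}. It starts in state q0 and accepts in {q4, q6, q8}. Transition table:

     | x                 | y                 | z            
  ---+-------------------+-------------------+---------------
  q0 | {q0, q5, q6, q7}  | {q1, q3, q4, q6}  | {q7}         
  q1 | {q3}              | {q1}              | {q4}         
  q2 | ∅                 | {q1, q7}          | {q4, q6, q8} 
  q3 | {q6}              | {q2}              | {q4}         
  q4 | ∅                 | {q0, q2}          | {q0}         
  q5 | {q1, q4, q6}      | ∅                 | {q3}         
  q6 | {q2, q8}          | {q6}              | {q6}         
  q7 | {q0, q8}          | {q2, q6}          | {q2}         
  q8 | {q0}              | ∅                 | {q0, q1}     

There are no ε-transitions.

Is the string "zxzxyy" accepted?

Yes

Start in {q0}.
Read 'z': {q0} → {q7}.
Read 'x': {q7} → {q0, q8}.
Read 'z': {q0, q8} → {q0, q1, q7}.
Read 'x': {q0, q1, q7} → {q0, q3, q5, q6, q7, q8}.
Read 'y': {q0, q3, q5, q6, q7, q8} → {q1, q2, q3, q4, q6}.
Read 'y': {q1, q2, q3, q4, q6} → {q0, q1, q2, q6, q7}.
The final set {q0, q1, q2, q6, q7} contains the accepting state q6.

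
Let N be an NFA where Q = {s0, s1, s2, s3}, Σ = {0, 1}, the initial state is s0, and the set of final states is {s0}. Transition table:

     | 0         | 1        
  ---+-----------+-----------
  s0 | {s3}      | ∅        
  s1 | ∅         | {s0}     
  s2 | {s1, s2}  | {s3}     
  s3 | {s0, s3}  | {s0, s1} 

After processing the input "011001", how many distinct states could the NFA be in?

2

Start in {s0}.
Read '0': s0→{s3}; now {s3}.
Read '1': s3→{s0, s1}; now {s0, s1}.
Read '1': s0→∅, s1→{s0}; now {s0}.
Read '0': s0→{s3}; now {s3}.
Read '0': s3→{s0, s3}; now {s0, s3}.
Read '1': s0→∅, s3→{s0, s1}; now {s0, s1}.
That set has 2 states.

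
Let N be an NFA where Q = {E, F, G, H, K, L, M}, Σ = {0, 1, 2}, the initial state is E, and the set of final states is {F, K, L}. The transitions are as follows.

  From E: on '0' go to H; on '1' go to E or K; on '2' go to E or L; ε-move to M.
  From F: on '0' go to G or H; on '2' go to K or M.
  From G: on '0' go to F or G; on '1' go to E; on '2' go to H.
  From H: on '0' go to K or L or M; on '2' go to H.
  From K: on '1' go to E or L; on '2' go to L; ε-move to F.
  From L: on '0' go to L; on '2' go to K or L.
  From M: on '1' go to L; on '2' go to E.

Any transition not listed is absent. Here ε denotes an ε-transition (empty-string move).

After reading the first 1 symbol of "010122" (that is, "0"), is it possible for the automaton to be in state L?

Start: ε-closure({E}) = {E, M}.
Read '0': {E, M} → {H}.
State L is not in {H}.

No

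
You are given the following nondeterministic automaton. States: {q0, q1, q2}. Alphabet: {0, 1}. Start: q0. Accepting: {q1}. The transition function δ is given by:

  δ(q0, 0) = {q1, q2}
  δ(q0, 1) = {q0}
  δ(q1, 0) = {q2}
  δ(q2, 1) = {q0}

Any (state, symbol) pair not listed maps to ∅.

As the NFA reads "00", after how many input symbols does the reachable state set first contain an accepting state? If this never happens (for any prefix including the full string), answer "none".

1

Start in {q0}.
Read '0': q0→{q1, q2}; now {q1, q2}.
None of the earlier sets intersect F, but {q1, q2} does.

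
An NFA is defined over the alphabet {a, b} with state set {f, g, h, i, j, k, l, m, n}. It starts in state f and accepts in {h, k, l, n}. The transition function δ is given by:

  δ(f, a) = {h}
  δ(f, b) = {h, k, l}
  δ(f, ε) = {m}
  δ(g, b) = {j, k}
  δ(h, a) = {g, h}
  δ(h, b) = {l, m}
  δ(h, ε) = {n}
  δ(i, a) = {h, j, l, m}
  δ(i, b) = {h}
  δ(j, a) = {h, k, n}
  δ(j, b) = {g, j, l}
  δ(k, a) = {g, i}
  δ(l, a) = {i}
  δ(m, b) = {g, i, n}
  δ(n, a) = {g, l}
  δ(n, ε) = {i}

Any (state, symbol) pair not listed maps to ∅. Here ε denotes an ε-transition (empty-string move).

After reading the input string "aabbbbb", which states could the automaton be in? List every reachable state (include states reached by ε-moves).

Start: ε-closure({f}) = {f, m}.
Read 'a': {f, m} → {h, i, n}.
Read 'a': {h, i, n} → {g, h, i, j, l, m, n}.
Read 'b': {g, h, i, j, l, m, n} → {g, h, i, j, k, l, m, n}.
Read 'b': {g, h, i, j, k, l, m, n} → {g, h, i, j, k, l, m, n}.
Read 'b': {g, h, i, j, k, l, m, n} → {g, h, i, j, k, l, m, n}.
Read 'b': {g, h, i, j, k, l, m, n} → {g, h, i, j, k, l, m, n}.
Read 'b': {g, h, i, j, k, l, m, n} → {g, h, i, j, k, l, m, n}.

{g, h, i, j, k, l, m, n}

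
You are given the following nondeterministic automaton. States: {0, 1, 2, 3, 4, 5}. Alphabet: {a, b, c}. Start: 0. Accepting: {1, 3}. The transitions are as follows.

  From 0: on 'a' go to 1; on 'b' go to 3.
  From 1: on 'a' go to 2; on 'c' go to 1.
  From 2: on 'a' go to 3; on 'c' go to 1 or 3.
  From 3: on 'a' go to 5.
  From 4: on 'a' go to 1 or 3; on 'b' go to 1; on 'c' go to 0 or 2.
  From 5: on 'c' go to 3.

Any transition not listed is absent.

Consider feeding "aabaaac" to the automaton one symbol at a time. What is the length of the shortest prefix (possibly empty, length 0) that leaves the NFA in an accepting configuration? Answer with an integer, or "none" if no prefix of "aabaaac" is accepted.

1

Start in {0}.
Read 'a': 0→{1}; now {1}.
None of the earlier sets intersect F, but {1} does.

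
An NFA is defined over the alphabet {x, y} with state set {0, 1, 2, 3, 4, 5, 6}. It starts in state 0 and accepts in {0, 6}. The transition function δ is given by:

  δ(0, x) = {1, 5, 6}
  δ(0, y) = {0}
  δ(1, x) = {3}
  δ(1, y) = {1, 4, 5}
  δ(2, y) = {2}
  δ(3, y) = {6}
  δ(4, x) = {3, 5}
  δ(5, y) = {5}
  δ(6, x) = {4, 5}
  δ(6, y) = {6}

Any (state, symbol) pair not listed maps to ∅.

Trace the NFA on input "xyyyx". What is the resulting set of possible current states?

{3, 4, 5}

Start in {0}.
Read 'x': {0} → {1, 5, 6}.
Read 'y': {1, 5, 6} → {1, 4, 5, 6}.
Read 'y': {1, 4, 5, 6} → {1, 4, 5, 6}.
Read 'y': {1, 4, 5, 6} → {1, 4, 5, 6}.
Read 'x': {1, 4, 5, 6} → {3, 4, 5}.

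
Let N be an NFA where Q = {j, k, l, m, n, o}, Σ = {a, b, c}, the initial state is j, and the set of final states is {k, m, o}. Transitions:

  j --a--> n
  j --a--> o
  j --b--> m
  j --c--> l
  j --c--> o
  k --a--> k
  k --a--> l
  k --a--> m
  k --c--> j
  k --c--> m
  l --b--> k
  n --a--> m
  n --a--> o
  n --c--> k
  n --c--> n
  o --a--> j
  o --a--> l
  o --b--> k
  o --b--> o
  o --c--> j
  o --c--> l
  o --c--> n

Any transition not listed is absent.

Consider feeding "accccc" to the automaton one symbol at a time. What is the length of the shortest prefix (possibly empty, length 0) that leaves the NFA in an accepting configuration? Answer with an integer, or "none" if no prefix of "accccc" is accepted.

1

Start in {j}.
Read 'a': {j} → {n, o}.
None of the earlier sets intersect F, but {n, o} does.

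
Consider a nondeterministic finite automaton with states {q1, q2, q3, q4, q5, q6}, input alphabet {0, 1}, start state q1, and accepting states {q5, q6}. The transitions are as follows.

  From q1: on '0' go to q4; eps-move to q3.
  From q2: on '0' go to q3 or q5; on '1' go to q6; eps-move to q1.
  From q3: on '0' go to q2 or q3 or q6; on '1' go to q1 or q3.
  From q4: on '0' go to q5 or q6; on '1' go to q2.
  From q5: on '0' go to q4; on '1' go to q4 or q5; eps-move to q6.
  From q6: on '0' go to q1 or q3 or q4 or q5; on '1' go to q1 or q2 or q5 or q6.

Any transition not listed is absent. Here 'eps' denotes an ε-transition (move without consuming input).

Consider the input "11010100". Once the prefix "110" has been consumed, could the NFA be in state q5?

No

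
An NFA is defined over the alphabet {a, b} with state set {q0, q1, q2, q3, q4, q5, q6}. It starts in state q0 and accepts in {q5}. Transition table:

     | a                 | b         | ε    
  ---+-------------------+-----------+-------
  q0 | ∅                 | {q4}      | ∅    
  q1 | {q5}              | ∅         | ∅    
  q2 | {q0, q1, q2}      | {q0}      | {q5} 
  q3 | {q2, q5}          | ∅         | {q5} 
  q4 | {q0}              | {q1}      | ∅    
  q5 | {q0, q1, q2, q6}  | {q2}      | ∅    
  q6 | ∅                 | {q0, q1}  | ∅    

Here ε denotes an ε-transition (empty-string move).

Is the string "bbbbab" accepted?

Start in {q0}.
Read 'b': q0→{q4}; now {q4}.
Read 'b': q4→{q1}; now {q1}.
Read 'b': q1→∅; now ∅.
The set is empty and remains empty for the remaining 3 symbols.
The final set ∅ contains no accepting state.

No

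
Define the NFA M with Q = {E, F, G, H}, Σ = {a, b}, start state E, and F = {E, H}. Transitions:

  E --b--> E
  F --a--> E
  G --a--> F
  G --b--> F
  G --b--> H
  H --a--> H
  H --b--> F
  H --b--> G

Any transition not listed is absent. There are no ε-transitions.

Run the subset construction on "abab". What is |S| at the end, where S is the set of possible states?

0

Start in {E}.
Read 'a': E→∅; now ∅.
The set is empty and remains empty for the remaining 3 symbols.
That set has 0 states.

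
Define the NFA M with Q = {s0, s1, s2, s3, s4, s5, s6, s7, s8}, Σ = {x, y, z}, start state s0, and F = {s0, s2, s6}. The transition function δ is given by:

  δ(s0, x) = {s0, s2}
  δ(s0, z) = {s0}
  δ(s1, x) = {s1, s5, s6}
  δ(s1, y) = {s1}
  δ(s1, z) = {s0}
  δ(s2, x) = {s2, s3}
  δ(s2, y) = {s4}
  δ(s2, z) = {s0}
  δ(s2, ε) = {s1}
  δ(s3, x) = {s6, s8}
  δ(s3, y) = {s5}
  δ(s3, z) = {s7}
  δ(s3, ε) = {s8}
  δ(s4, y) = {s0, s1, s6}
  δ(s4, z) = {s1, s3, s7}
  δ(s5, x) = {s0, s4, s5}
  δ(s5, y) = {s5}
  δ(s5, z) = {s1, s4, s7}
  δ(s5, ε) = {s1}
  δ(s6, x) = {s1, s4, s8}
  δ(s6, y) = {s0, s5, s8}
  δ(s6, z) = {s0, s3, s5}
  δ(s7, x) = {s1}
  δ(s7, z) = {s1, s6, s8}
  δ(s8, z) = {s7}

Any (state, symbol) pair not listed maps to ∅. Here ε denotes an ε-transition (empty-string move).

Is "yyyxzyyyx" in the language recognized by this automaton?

Start in {s0}.
Read 'y': s0→∅; now ∅.
The set is empty and remains empty for the remaining 8 symbols.
The final set ∅ contains no accepting state.

No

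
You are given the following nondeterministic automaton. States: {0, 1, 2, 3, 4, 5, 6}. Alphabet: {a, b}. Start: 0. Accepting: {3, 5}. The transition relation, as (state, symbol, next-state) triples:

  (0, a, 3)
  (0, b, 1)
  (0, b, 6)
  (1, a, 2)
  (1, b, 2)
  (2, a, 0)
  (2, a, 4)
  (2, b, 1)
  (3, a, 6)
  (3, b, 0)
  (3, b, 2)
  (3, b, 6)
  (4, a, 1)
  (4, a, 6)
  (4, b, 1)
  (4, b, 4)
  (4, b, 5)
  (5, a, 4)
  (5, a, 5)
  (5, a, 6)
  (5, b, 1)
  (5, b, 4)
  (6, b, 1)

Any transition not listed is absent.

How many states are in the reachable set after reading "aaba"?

Start in {0}.
Read 'a': {0} → {3}.
Read 'a': {3} → {6}.
Read 'b': {6} → {1}.
Read 'a': {1} → {2}.
That set has 1 state.

1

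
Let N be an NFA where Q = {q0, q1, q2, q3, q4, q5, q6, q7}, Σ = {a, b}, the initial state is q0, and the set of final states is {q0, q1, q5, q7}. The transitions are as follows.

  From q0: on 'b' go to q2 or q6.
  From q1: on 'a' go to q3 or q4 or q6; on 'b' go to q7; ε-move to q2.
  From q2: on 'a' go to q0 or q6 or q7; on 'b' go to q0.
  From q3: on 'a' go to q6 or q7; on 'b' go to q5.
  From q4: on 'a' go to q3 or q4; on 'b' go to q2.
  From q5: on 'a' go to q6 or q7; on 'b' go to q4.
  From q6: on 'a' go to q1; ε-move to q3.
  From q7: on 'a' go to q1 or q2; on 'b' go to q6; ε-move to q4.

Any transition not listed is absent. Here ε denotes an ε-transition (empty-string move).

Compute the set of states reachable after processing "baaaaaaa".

Start in {q0}.
Read 'b': {q0} → {q2, q3, q6}.
Read 'a': {q2, q3, q6} → {q0, q1, q2, q3, q4, q6, q7}.
Read 'a': {q0, q1, q2, q3, q4, q6, q7} → {q0, q1, q2, q3, q4, q6, q7}.
Read 'a': {q0, q1, q2, q3, q4, q6, q7} → {q0, q1, q2, q3, q4, q6, q7}.
Read 'a': {q0, q1, q2, q3, q4, q6, q7} → {q0, q1, q2, q3, q4, q6, q7}.
Read 'a': {q0, q1, q2, q3, q4, q6, q7} → {q0, q1, q2, q3, q4, q6, q7}.
Read 'a': {q0, q1, q2, q3, q4, q6, q7} → {q0, q1, q2, q3, q4, q6, q7}.
Read 'a': {q0, q1, q2, q3, q4, q6, q7} → {q0, q1, q2, q3, q4, q6, q7}.

{q0, q1, q2, q3, q4, q6, q7}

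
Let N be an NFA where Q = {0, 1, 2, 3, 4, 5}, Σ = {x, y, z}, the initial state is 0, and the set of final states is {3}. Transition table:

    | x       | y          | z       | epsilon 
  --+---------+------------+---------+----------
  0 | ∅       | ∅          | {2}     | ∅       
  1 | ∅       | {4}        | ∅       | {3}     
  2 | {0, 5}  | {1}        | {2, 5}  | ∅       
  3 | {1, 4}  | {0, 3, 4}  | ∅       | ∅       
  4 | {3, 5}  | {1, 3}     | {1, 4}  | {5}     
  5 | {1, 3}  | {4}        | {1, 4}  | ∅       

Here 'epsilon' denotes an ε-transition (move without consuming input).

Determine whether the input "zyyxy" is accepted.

Yes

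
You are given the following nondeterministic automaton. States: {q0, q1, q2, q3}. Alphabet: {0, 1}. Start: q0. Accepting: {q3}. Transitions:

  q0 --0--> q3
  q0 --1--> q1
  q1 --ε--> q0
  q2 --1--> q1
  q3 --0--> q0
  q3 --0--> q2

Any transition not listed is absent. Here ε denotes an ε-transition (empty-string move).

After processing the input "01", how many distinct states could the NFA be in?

Start in {q0}.
Read '0': q0→{q3}; now {q3}.
Read '1': q3→∅; now ∅.
That set has 0 states.

0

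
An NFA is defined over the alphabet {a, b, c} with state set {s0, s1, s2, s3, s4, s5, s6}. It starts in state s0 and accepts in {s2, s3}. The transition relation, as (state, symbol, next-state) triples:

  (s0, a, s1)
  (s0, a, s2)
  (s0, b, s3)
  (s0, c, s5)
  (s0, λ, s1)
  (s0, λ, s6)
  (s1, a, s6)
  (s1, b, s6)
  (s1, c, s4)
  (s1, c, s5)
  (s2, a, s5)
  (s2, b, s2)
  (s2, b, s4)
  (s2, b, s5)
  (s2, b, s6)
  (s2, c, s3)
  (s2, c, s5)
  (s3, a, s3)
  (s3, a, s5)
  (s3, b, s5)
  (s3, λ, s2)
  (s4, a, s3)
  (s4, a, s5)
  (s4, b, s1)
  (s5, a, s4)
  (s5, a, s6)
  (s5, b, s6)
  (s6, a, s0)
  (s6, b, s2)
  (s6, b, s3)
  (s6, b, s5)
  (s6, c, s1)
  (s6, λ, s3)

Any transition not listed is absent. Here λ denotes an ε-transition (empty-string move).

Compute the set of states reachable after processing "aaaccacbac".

{s1, s2, s3, s4, s5}

Start: ε-closure({s0}) = {s0, s1, s2, s3, s6}.
Read 'a': s0→{s1, s2}, s1→{s6}, s2→{s5}, s3→{s3, s5}, s6→{s0}; now {s0, s1, s2, s3, s5, s6}.
Read 'a': s0→{s1, s2}, s1→{s6}, s2→{s5}, s3→{s3, s5}, s5→{s4, s6}, s6→{s0}; now {s0, s1, s2, s3, s4, s5, s6}.
Read 'a': s0→{s1, s2}, s1→{s6}, s2→{s5}, s3→{s3, s5}, s4→{s3, s5}, s5→{s4, s6}, s6→{s0}; now {s0, s1, s2, s3, s4, s5, s6}.
Read 'c': s0→{s5}, s1→{s4, s5}, s2→{s3, s5}, s3→∅, s4→∅, s5→∅, s6→{s1}; union {s1, s3, s4, s5}; ε-closure = {s1, s2, s3, s4, s5}.
Read 'c': s1→{s4, s5}, s2→{s3, s5}, s3→∅, s4→∅, s5→∅; union {s3, s4, s5}; ε-closure = {s2, s3, s4, s5}.
Read 'a': s2→{s5}, s3→{s3, s5}, s4→{s3, s5}, s5→{s4, s6}; union {s3, s4, s5, s6}; ε-closure = {s2, s3, s4, s5, s6}.
Read 'c': s2→{s3, s5}, s3→∅, s4→∅, s5→∅, s6→{s1}; union {s1, s3, s5}; ε-closure = {s1, s2, s3, s5}.
Read 'b': s1→{s6}, s2→{s2, s4, s5, s6}, s3→{s5}, s5→{s6}; union {s2, s4, s5, s6}; ε-closure = {s2, s3, s4, s5, s6}.
Read 'a': s2→{s5}, s3→{s3, s5}, s4→{s3, s5}, s5→{s4, s6}, s6→{s0}; union {s0, s3, s4, s5, s6}; ε-closure = {s0, s1, s2, s3, s4, s5, s6}.
Read 'c': s0→{s5}, s1→{s4, s5}, s2→{s3, s5}, s3→∅, s4→∅, s5→∅, s6→{s1}; union {s1, s3, s4, s5}; ε-closure = {s1, s2, s3, s4, s5}.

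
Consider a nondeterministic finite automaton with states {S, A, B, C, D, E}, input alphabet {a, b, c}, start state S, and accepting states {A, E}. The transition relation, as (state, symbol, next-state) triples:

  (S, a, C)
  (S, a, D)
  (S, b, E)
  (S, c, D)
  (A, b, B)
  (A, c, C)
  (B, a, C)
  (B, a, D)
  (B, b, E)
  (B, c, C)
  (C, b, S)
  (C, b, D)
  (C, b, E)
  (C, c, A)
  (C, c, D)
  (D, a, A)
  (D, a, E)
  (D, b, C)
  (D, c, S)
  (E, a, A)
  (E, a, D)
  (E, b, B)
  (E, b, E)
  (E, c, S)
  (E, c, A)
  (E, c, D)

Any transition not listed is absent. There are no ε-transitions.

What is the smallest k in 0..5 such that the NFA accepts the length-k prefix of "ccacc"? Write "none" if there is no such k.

Start in {S}.
Read 'c': S→{D}; now {D}.
Read 'c': D→{S}; now {S}.
Read 'a': S→{C, D}; now {C, D}.
Read 'c': C→{A, D}, D→{S}; now {S, A, D}.
None of the earlier sets intersect F, but {S, A, D} does.

4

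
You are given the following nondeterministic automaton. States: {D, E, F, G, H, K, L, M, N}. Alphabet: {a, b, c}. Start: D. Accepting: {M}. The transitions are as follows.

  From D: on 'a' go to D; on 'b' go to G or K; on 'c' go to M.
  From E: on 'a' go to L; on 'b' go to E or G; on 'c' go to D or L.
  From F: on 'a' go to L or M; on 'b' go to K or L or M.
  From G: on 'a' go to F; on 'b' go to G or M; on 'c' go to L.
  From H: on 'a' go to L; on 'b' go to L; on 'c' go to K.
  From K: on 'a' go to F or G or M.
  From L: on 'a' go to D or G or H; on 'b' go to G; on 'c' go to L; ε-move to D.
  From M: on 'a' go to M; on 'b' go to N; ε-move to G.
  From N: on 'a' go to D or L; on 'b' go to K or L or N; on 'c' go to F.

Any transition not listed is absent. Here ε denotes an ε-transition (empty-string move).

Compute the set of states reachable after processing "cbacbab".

Start in {D}.
Read 'c': {D} → {G, M}.
Read 'b': {G, M} → {G, M, N}.
Read 'a': {G, M, N} → {D, F, G, L, M}.
Read 'c': {D, F, G, L, M} → {D, G, L, M}.
Read 'b': {D, G, L, M} → {G, K, M, N}.
Read 'a': {G, K, M, N} → {D, F, G, L, M}.
Read 'b': {D, F, G, L, M} → {D, G, K, L, M, N}.

{D, G, K, L, M, N}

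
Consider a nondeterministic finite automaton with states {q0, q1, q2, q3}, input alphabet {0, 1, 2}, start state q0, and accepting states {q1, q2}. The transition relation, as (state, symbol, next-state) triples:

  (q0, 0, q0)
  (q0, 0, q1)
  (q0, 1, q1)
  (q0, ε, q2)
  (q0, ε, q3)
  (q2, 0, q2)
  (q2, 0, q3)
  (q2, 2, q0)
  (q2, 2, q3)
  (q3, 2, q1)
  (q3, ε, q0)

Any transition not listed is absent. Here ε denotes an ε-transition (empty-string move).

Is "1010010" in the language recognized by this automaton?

Start: ε-closure({q0}) = {q0, q2, q3}.
Read '1': {q0, q2, q3} → {q1}.
Read '0': {q1} → ∅.
The set is empty and remains empty for the remaining 5 symbols.
The final set ∅ contains no accepting state.

No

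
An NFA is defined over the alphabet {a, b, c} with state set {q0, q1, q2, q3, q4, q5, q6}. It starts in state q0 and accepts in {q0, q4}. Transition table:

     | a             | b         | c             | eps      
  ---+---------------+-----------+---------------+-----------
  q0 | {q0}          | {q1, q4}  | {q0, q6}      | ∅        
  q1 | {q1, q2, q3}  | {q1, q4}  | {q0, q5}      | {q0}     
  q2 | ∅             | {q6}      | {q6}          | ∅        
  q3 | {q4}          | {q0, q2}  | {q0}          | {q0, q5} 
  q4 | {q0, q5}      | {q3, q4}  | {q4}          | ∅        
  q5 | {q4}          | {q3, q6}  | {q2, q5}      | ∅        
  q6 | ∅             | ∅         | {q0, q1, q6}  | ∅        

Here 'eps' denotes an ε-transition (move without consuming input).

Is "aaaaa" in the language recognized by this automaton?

Yes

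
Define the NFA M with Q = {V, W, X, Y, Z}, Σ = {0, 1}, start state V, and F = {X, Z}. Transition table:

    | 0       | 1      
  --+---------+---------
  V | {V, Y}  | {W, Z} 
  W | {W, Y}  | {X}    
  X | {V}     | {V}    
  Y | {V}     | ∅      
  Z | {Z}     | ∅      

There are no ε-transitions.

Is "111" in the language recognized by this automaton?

Start in {V}.
Read '1': V→{W, Z}; now {W, Z}.
Read '1': W→{X}, Z→∅; now {X}.
Read '1': X→{V}; now {V}.
The final set {V} contains no accepting state.

No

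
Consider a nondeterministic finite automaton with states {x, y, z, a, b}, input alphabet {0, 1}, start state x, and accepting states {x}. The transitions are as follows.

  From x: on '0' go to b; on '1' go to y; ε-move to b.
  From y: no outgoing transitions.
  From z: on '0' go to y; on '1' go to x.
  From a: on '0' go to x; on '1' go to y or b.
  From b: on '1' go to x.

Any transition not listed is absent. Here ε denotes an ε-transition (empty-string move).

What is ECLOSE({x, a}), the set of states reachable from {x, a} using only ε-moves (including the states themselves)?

Begin with {x, a}.
ε-move x → b; add b.

{x, a, b}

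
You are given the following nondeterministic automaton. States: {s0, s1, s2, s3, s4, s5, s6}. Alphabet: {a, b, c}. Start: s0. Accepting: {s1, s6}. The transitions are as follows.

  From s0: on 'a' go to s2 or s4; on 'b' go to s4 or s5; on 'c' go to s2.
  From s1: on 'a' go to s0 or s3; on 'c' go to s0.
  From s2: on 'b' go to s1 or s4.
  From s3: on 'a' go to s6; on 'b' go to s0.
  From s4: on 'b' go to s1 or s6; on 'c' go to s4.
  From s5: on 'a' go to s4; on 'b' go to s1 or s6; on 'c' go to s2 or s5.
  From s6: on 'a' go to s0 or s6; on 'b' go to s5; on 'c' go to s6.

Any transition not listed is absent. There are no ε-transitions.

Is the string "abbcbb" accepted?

Yes

Start in {s0}.
Read 'a': {s0} → {s2, s4}.
Read 'b': {s2, s4} → {s1, s4, s6}.
Read 'b': {s1, s4, s6} → {s1, s5, s6}.
Read 'c': {s1, s5, s6} → {s0, s2, s5, s6}.
Read 'b': {s0, s2, s5, s6} → {s1, s4, s5, s6}.
Read 'b': {s1, s4, s5, s6} → {s1, s5, s6}.
The final set {s1, s5, s6} contains the accepting states s1, s6.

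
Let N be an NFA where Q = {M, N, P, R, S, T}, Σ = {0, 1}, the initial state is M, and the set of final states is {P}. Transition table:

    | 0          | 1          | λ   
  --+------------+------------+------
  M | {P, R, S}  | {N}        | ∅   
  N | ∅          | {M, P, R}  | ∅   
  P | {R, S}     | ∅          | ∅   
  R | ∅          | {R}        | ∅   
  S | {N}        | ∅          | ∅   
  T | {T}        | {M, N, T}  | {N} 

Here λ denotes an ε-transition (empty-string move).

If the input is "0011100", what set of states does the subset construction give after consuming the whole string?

{N, R, S}

Start in {M}.
Read '0': {M} → {P, R, S}.
Read '0': {P, R, S} → {N, R, S}.
Read '1': {N, R, S} → {M, P, R}.
Read '1': {M, P, R} → {N, R}.
Read '1': {N, R} → {M, P, R}.
Read '0': {M, P, R} → {P, R, S}.
Read '0': {P, R, S} → {N, R, S}.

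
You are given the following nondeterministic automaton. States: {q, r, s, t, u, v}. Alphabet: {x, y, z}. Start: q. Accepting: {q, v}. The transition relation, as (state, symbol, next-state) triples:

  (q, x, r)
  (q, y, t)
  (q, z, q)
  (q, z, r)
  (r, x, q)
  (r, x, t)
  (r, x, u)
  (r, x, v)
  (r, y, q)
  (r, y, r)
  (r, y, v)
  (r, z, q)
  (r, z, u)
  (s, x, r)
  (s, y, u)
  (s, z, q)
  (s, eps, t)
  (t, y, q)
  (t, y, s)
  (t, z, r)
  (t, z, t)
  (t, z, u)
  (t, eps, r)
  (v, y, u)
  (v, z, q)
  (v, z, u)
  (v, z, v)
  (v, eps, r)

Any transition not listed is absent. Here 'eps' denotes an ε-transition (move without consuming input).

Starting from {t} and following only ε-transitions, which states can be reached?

Begin with {t}.
ε-move t → r; add r.

{r, t}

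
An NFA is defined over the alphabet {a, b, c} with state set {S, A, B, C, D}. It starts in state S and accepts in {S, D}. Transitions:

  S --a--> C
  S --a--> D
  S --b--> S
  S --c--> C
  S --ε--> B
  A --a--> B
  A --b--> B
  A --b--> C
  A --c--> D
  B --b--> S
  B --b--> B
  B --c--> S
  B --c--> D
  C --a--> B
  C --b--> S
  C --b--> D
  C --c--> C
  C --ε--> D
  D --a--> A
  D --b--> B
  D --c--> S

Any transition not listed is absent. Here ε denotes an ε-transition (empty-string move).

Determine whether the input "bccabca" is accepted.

Start: ε-closure({S}) = {S, B}.
Read 'b': S→{S}, B→{S, B}; now {S, B}.
Read 'c': S→{C}, B→{S, D}; union {S, C, D}; ε-closure = {S, B, C, D}.
Read 'c': S→{C}, B→{S, D}, C→{C}, D→{S}; union {S, C, D}; ε-closure = {S, B, C, D}.
Read 'a': S→{C, D}, B→∅, C→{B}, D→{A}; now {A, B, C, D}.
Read 'b': A→{B, C}, B→{S, B}, C→{S, D}, D→{B}; now {S, B, C, D}.
Read 'c': S→{C}, B→{S, D}, C→{C}, D→{S}; union {S, C, D}; ε-closure = {S, B, C, D}.
Read 'a': S→{C, D}, B→∅, C→{B}, D→{A}; now {A, B, C, D}.
The final set {A, B, C, D} contains the accepting state D.

Yes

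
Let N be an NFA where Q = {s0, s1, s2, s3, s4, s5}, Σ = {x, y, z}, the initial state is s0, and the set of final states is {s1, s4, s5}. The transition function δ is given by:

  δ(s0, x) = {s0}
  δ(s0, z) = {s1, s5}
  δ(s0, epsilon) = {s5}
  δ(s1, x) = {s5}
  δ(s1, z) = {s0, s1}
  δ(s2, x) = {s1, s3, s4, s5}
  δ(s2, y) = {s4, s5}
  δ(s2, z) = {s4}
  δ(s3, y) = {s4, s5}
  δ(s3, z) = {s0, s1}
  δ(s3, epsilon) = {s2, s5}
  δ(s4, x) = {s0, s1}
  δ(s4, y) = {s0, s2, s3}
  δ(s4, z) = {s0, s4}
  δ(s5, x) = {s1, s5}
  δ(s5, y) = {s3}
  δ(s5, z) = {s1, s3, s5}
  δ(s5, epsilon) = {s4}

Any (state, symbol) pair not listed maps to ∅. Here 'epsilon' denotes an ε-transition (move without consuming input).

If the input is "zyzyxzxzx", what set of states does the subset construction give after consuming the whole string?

{s0, s1, s2, s3, s4, s5}

Start: ε-closure({s0}) = {s0, s4, s5}.
Read 'z': {s0, s4, s5} → {s0, s1, s2, s3, s4, s5}.
Read 'y': {s0, s1, s2, s3, s4, s5} → {s0, s2, s3, s4, s5}.
Read 'z': {s0, s2, s3, s4, s5} → {s0, s1, s2, s3, s4, s5}.
Read 'y': {s0, s1, s2, s3, s4, s5} → {s0, s2, s3, s4, s5}.
Read 'x': {s0, s2, s3, s4, s5} → {s0, s1, s2, s3, s4, s5}.
Read 'z': {s0, s1, s2, s3, s4, s5} → {s0, s1, s2, s3, s4, s5}.
Read 'x': {s0, s1, s2, s3, s4, s5} → {s0, s1, s2, s3, s4, s5}.
Read 'z': {s0, s1, s2, s3, s4, s5} → {s0, s1, s2, s3, s4, s5}.
Read 'x': {s0, s1, s2, s3, s4, s5} → {s0, s1, s2, s3, s4, s5}.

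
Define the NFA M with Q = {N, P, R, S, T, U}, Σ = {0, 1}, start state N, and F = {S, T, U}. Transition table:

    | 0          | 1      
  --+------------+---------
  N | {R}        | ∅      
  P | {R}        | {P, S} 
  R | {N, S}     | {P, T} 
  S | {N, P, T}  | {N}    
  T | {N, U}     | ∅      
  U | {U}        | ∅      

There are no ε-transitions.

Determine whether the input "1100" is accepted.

No

Start in {N}.
Read '1': N→∅; now ∅.
The set is empty and remains empty for the remaining 3 symbols.
The final set ∅ contains no accepting state.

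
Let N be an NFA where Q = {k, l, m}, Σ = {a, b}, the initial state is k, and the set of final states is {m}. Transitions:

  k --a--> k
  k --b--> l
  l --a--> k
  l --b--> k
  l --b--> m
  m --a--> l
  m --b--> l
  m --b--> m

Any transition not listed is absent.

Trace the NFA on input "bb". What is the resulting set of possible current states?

{k, m}

Start in {k}.
Read 'b': {k} → {l}.
Read 'b': {l} → {k, m}.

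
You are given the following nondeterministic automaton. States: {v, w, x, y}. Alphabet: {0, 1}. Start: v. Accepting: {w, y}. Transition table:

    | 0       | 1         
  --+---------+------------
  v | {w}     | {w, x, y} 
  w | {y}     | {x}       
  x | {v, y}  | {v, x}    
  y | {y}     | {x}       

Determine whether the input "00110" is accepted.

Yes

Start in {v}.
Read '0': {v} → {w}.
Read '0': {w} → {y}.
Read '1': {y} → {x}.
Read '1': {x} → {v, x}.
Read '0': {v, x} → {v, w, y}.
The final set {v, w, y} contains the accepting states w, y.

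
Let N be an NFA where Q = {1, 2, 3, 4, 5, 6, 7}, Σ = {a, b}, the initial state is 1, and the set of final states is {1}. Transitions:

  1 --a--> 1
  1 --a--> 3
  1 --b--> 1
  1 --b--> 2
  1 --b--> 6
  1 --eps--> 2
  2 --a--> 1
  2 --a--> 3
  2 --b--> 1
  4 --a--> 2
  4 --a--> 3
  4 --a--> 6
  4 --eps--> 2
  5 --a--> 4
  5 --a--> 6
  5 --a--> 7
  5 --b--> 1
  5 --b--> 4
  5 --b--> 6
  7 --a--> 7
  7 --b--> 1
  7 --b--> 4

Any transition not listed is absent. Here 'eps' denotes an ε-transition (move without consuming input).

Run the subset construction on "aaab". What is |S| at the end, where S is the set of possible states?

3

Start: ε-closure({1}) = {1, 2}.
Read 'a': 1→{1, 3}, 2→{1, 3}; union {1, 3}; ε-closure = {1, 2, 3}.
Read 'a': 1→{1, 3}, 2→{1, 3}, 3→∅; union {1, 3}; ε-closure = {1, 2, 3}.
Read 'a': 1→{1, 3}, 2→{1, 3}, 3→∅; union {1, 3}; ε-closure = {1, 2, 3}.
Read 'b': 1→{1, 2, 6}, 2→{1}, 3→∅; now {1, 2, 6}.
That set has 3 states.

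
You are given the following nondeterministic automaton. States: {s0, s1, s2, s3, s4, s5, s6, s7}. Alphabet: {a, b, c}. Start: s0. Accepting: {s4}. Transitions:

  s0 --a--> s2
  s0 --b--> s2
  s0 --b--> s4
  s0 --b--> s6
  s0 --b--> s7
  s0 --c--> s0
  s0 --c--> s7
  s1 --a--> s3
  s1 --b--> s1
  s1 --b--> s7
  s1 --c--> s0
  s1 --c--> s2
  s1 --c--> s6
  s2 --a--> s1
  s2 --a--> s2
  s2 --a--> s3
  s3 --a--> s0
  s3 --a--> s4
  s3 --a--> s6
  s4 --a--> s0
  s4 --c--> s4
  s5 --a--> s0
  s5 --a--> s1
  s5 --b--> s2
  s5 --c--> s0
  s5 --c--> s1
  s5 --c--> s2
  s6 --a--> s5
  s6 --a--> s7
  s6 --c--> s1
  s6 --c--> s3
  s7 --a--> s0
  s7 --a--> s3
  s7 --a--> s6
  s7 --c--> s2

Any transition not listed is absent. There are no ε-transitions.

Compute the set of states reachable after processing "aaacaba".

{s0, s1, s2, s3, s5, s6, s7}

Start in {s0}.
Read 'a': {s0} → {s2}.
Read 'a': {s2} → {s1, s2, s3}.
Read 'a': {s1, s2, s3} → {s0, s1, s2, s3, s4, s6}.
Read 'c': {s0, s1, s2, s3, s4, s6} → {s0, s1, s2, s3, s4, s6, s7}.
Read 'a': {s0, s1, s2, s3, s4, s6, s7} → {s0, s1, s2, s3, s4, s5, s6, s7}.
Read 'b': {s0, s1, s2, s3, s4, s5, s6, s7} → {s1, s2, s4, s6, s7}.
Read 'a': {s1, s2, s4, s6, s7} → {s0, s1, s2, s3, s5, s6, s7}.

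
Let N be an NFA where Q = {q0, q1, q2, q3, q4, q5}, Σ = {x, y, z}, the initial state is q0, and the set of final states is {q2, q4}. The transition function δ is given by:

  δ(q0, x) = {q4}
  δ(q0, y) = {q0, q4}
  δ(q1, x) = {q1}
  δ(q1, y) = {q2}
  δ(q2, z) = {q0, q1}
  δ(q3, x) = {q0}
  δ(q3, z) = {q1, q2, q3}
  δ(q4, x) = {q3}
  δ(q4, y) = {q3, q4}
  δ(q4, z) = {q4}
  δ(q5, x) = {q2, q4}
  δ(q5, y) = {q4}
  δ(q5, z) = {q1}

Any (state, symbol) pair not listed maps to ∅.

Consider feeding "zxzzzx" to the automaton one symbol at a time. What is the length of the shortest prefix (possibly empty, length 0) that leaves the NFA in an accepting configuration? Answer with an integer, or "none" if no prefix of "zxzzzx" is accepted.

none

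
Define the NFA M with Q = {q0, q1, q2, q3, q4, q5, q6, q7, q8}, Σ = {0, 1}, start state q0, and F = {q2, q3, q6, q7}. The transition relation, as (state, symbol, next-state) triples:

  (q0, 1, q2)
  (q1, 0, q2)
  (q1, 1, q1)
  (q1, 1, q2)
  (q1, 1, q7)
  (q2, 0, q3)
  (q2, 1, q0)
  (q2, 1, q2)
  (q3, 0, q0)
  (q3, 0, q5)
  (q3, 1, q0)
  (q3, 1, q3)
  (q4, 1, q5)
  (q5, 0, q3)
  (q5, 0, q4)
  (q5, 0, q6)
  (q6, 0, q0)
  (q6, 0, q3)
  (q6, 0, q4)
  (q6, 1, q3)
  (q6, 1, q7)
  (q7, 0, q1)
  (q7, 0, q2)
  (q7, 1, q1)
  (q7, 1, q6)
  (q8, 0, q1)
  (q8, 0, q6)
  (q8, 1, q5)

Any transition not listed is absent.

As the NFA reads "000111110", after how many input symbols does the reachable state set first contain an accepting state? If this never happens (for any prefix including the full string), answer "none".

Start in {q0}.
Read '0': {q0} → ∅.
The set is empty and remains empty for the remaining 8 symbols.
No reachable set along the way intersects F.

none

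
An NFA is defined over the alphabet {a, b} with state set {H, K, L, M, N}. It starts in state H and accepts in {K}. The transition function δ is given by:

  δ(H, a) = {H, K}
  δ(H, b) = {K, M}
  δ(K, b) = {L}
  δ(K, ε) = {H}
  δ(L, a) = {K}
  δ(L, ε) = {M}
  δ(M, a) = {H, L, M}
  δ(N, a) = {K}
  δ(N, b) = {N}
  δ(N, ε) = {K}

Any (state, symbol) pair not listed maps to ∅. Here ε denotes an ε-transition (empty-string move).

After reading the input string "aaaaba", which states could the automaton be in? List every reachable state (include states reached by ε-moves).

Start in {H}.
Read 'a': {H} → {H, K}.
Read 'a': {H, K} → {H, K}.
Read 'a': {H, K} → {H, K}.
Read 'a': {H, K} → {H, K}.
Read 'b': {H, K} → {H, K, L, M}.
Read 'a': {H, K, L, M} → {H, K, L, M}.

{H, K, L, M}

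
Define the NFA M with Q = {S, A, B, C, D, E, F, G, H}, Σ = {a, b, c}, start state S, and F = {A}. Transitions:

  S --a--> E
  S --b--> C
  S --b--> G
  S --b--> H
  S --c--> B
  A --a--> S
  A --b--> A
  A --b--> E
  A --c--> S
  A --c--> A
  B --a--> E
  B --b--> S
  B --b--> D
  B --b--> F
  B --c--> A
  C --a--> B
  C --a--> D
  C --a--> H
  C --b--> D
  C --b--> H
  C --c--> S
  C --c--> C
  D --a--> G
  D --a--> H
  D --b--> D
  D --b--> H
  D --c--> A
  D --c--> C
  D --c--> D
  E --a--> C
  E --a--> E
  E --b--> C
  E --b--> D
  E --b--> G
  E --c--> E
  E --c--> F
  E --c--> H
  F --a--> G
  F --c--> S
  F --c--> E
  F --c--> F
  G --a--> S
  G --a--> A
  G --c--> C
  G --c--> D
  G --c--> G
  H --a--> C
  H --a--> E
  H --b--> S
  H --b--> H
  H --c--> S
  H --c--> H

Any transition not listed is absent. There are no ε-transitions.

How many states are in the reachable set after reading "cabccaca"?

Start in {S}.
Read 'c': {S} → {B}.
Read 'a': {B} → {E}.
Read 'b': {E} → {C, D, G}.
Read 'c': {C, D, G} → {S, A, C, D, G}.
Read 'c': {S, A, C, D, G} → {S, A, B, C, D, G}.
Read 'a': {S, A, B, C, D, G} → {S, A, B, D, E, G, H}.
Read 'c': {S, A, B, D, E, G, H} → {S, A, B, C, D, E, F, G, H}.
Read 'a': {S, A, B, C, D, E, F, G, H} → {S, A, B, C, D, E, G, H}.
That set has 8 states.

8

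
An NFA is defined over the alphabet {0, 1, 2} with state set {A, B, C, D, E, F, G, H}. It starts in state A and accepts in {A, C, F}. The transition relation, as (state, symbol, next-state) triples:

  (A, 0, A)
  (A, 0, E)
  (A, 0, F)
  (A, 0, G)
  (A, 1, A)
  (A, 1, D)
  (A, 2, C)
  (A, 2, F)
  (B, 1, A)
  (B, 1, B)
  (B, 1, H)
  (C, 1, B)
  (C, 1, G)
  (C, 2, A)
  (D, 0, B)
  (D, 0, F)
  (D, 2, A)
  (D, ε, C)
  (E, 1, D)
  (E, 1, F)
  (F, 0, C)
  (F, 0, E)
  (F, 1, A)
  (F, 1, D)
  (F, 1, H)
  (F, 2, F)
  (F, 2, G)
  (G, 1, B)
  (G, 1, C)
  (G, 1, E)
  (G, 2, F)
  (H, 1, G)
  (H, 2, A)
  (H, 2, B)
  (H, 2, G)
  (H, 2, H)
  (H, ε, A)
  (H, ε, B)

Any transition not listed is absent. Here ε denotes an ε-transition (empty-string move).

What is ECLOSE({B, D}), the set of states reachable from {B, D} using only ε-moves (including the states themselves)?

Begin with {B, D}.
ε-move D → C; add C.

{B, C, D}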